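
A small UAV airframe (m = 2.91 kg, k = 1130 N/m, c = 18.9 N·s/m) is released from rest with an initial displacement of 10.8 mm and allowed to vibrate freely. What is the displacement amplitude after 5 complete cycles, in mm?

ζ = c/(2√(km)) = 18.9/(2√(1130 × 2.91)) = 18.9/114.7 = 0.1648.
Logarithmic decrement δ = 2πζ/√(1 − ζ²) = 2π × 0.1648/√(1 − 0.0272) = 1.050.
After n cycles, x_n/x₀ = e^(−nδ), so x_5 = 10.8 × e^(−5 × 1.050) = 10.8 × 0.005253 = 0.05673 mm.

0.0567 mm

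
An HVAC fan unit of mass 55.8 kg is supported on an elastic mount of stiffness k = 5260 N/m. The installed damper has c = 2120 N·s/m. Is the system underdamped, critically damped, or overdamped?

overdamped

c_c = 2√(k·m) = 1084 N·s/m; ζ = c/c_c = 2120/1084 = 1.96.
Since ζ > 1 the system is overdamped.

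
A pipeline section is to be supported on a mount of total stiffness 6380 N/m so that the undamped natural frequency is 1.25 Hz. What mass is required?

103 kg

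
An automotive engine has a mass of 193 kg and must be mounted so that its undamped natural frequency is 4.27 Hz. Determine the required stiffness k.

139000 N/m

ω_n = 2πf_n = 2π × 4.27 = 26.83 rad/s.
k = m·ω_n² = 193 × 26.83² = 193 × 719.8 = 138900 N/m.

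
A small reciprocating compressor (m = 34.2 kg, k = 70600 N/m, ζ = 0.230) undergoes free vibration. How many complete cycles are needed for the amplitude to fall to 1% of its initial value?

4 cycles

Logarithmic decrement δ = 2πζ/√(1 − ζ²) = 2π × 0.2300/√(1 − 0.0529) = 1.485.
x_n/x₀ = e^(−nδ) ≤ 0.01; take ln: n ≥ ln(1/0.01)/δ = 4.605/1.485 = 3.101.
So 4 complete cycles are required.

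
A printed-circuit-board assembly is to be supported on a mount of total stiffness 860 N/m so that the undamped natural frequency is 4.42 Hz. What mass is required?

ω_n = 2πf_n = 2π × 4.42 = 27.77 rad/s.
m = k/ω_n² = 860/27.77² = 860/771.3 = 1.115 kg.

1.12 kg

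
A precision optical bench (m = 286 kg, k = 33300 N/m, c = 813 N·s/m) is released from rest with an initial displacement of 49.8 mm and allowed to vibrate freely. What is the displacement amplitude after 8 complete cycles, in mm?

ζ = c/(2√(km)) = 813/(2√(33300 × 286)) = 813/6172 = 0.1317.
Logarithmic decrement δ = 2πζ/√(1 − ζ²) = 2π × 0.1317/√(1 − 0.0174) = 0.8349.
After n cycles, x_n/x₀ = e^(−nδ), so x_8 = 49.8 × e^(−8 × 0.8349) = 49.8 × 0.001257 = 0.06259 mm.

0.0626 mm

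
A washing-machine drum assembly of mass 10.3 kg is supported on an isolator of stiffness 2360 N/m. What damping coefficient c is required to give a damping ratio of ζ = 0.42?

c_c = 2√(k·m) = 2√(2360 × 10.3) = 311.8 N·s/m.
c = ζ·c_c = 0.42 × 311.8 = 131.0 N·s/m.

131 N·s/m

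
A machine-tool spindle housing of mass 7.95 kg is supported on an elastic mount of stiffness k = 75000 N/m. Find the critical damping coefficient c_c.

1540 N·s/m

c_c = 2√(k·m) = 2√(75000 × 7.95) = 2 × 772.2 = 1544 N·s/m.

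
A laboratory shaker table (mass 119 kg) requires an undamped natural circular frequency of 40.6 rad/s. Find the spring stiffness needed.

196000 N/m

k = m·ω_n² = 119 × 40.60² = 119 × 1648 = 196200 N/m.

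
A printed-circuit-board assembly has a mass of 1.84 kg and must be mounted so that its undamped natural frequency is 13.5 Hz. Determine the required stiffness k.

ω_n = 2πf_n = 2π × 13.5 = 84.82 rad/s.
k = m·ω_n² = 1.84 × 84.82² = 1.84 × 7195 = 13240 N/m.

13200 N/m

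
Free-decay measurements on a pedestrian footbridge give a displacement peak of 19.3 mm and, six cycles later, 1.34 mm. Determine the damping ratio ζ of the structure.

0.0706

Logarithmic decrement δ = (1/n)·ln(x₀/x_n) = (1/6)·ln(19.3/1.34) = (1/6)·ln(14.40) = 0.4446.
ζ = δ/√(4π² + δ²) = 0.4446/√(39.48 + 0.198) = 0.4446/6.299 = 0.07058.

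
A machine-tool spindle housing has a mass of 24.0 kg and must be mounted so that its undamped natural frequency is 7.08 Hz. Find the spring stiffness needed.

47500 N/m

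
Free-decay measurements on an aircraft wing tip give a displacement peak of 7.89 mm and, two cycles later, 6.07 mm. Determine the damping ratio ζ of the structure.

Logarithmic decrement δ = (1/n)·ln(x₀/x_n) = (1/2)·ln(7.89/6.07) = (1/2)·ln(1.300) = 0.1311.
ζ = δ/√(4π² + δ²) = 0.1311/√(39.48 + 0.0172) = 0.1311/6.285 = 0.02086.

0.0209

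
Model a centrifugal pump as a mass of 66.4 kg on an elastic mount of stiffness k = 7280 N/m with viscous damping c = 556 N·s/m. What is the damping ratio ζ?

0.400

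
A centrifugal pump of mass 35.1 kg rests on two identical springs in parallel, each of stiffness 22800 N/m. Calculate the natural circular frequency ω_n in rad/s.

Parallel springs add: k_eq = 2 × 22800 = 45600 N/m.
ω_n = √(k_eq/m) = √(45600/35.1) = √1299 = 36.04 rad/s.

36.0 rad/s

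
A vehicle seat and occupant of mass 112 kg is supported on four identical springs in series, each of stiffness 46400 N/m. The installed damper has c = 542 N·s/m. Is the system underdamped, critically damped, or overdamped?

Series springs: 1/k_eq = 4/46400, so k_eq = 46400/4 = 11600 N/m.
c_c = 2√(k_eq·m) = 2280 N·s/m; ζ = c/c_c = 542/2280 = 0.238.
Since ζ < 1 the system is underdamped.

underdamped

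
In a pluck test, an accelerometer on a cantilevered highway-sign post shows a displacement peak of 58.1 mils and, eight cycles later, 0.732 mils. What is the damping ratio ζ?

Logarithmic decrement δ = (1/n)·ln(x₀/x_n) = (1/8)·ln(58.1/0.732) = (1/8)·ln(79.37) = 0.5468.
ζ = δ/√(4π² + δ²) = 0.5468/√(39.48 + 0.299) = 0.5468/6.307 = 0.08669.

0.0867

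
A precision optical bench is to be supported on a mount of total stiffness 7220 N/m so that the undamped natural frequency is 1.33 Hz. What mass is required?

ω_n = 2πf_n = 2π × 1.33 = 8.357 rad/s.
m = k/ω_n² = 7220/8.357² = 7220/69.83 = 103.4 kg.

103 kg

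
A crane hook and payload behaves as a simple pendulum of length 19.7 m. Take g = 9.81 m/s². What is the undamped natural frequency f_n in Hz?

0.112 Hz

For a simple pendulum ω_n = √(g/L) = √(9.81/19.7) = √0.4980 = 0.7057 rad/s.
f_n = ω_n/(2π) = 0.7057/6.283 = 0.1123 Hz.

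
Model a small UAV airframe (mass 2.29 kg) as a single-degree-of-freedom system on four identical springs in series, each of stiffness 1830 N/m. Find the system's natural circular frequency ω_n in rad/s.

Series springs: 1/k_eq = 4/1830, so k_eq = 1830/4 = 457.5 N/m.
ω_n = √(k_eq/m) = √(457.5/2.29) = √199.8 = 14.13 rad/s.

14.1 rad/s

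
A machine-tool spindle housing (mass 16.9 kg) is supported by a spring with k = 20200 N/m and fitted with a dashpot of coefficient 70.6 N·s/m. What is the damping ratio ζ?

ω_n = √(k/m) = √(20200/16.9) = 34.57 rad/s.
Critical damping c_c = 2√(k·m) = 2√(20200 × 16.9) = 1169 N·s/m, so ζ = c/c_c = 70.6/1169 = 0.06042.

0.0604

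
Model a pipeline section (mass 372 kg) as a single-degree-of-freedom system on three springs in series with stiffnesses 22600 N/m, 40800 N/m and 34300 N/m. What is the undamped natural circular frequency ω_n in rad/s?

Series springs: 1/k_eq = 1/22600 + 1/40800 + 1/34300 = 9.791×10^-5, so k_eq = 10210 N/m.
ω_n = √(k_eq/m) = √(10210/372) = √27.45 = 5.240 rad/s.

5.24 rad/s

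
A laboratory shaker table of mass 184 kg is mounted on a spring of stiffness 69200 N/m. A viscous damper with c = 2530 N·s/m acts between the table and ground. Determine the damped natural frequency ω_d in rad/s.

18.1 rad/s

ω_n = √(k/m) = √(69200/184) = 19.39 rad/s.
Critical damping c_c = 2√(k·m) = 2√(69200 × 184) = 7137 N·s/m, so ζ = c/c_c = 2530/7137 = 0.3545.
ω_d = ω_n√(1 − ζ²) = 19.39 × √(1 − 0.126) = 18.13 rad/s.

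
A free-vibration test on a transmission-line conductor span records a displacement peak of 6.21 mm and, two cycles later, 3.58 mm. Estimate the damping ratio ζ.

Logarithmic decrement δ = (1/n)·ln(x₀/x_n) = (1/2)·ln(6.21/3.58) = (1/2)·ln(1.735) = 0.2754.
ζ = δ/√(4π² + δ²) = 0.2754/√(39.48 + 0.0758) = 0.2754/6.289 = 0.04379.

0.0438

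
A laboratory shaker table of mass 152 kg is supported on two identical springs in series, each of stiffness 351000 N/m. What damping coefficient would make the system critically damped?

10300 N·s/m

Series springs: 1/k_eq = 2/351000, so k_eq = 351000/2 = 175500 N/m.
c_c = 2√(k_eq·m) = 2√(175500 × 152) = 2 × 5165 = 10330 N·s/m.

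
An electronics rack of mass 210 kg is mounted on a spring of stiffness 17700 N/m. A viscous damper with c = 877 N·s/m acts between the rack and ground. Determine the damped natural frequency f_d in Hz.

ω_n = √(k/m) = √(17700/210) = 9.181 rad/s.
Critical damping c_c = 2√(k·m) = 2√(17700 × 210) = 3856 N·s/m, so ζ = c/c_c = 877/3856 = 0.2274.
ω_d = ω_n√(1 − ζ²) = 9.181 × √(1 − 0.0517) = 8.940 rad/s.
f_d = ω_d/(2π) = 1.423 Hz.

1.42 Hz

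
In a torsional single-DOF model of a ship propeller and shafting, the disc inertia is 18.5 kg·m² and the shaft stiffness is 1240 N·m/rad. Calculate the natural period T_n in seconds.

ω_n = √(k_t/J) = √(1240/18.5) = √67.03 = 8.187 rad/s.
T_n = 2π/ω_n = 6.283/8.187 = 0.7675 s.

0.767 s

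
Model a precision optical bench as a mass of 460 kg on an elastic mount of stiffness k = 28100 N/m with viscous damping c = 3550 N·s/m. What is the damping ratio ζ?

0.494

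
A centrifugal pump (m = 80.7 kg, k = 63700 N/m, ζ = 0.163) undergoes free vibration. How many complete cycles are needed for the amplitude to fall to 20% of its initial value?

2 cycles

Logarithmic decrement δ = 2πζ/√(1 − ζ²) = 2π × 0.1630/√(1 − 0.0266) = 1.038.
x_n/x₀ = e^(−nδ) ≤ 0.2; take ln: n ≥ ln(1/0.2)/δ = 1.609/1.038 = 1.550.
So 2 complete cycles are required.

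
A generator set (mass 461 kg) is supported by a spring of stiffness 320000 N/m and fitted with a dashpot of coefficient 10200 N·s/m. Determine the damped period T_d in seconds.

0.263 s

ω_n = √(k/m) = √(320000/461) = 26.35 rad/s.
Critical damping c_c = 2√(k·m) = 2√(320000 × 461) = 24290 N·s/m, so ζ = c/c_c = 10200/24290 = 0.4199.
ω_d = ω_n√(1 − ζ²) = 26.35 × √(1 − 0.176) = 23.91 rad/s.
T_d = 2π/ω_d = 0.2628 s.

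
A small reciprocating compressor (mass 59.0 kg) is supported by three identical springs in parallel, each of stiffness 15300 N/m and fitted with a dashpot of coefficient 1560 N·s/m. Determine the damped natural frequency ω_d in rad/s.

24.6 rad/s

Parallel springs add: k_eq = 3 × 15300 = 45900 N/m.
ω_n = √(k_eq/m) = √(45900/59.0) = 27.89 rad/s.
Critical damping c_c = 2√(k_eq·m) = 2√(45900 × 59.0) = 3291 N·s/m, so ζ = c/c_c = 1560/3291 = 0.4740.
ω_d = ω_n√(1 − ζ²) = 27.89 × √(1 − 0.225) = 24.56 rad/s.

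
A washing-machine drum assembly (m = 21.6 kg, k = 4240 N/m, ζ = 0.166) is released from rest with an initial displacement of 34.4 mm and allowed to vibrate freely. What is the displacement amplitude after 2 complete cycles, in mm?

Logarithmic decrement δ = 2πζ/√(1 − ζ²) = 2π × 0.1660/√(1 − 0.0276) = 1.058.
After n cycles, x_n/x₀ = e^(−nδ), so x_2 = 34.4 × e^(−2 × 1.058) = 34.4 × 0.1206 = 4.148 mm.

4.15 mm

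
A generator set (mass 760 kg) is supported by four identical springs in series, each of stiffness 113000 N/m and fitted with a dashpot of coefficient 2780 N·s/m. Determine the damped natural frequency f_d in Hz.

Series springs: 1/k_eq = 4/113000, so k_eq = 113000/4 = 28250 N/m.
ω_n = √(k_eq/m) = √(28250/760) = 6.097 rad/s.
Critical damping c_c = 2√(k_eq·m) = 2√(28250 × 760) = 9267 N·s/m, so ζ = c/c_c = 2780/9267 = 0.3000.
ω_d = ω_n√(1 − ζ²) = 6.097 × √(1 − 0.0900) = 5.816 rad/s.
f_d = ω_d/(2π) = 0.9256 Hz.

0.926 Hz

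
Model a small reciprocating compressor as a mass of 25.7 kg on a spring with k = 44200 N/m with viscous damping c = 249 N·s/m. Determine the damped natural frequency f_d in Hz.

6.56 Hz

ω_n = √(k/m) = √(44200/25.7) = 41.47 rad/s.
Critical damping c_c = 2√(k·m) = 2√(44200 × 25.7) = 2132 N·s/m, so ζ = c/c_c = 249/2132 = 0.1168.
ω_d = ω_n√(1 − ζ²) = 41.47 × √(1 − 0.0136) = 41.19 rad/s.
f_d = ω_d/(2π) = 6.555 Hz.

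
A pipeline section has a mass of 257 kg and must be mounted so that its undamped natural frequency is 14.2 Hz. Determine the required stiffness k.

ω_n = 2πf_n = 2π × 14.2 = 89.22 rad/s.
k = m·ω_n² = 257 × 89.22² = 257 × 7960 = 2046000 N/m.

2050000 N/m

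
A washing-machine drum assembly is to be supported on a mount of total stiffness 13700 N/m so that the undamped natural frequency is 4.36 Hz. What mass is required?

18.3 kg

ω_n = 2πf_n = 2π × 4.36 = 27.39 rad/s.
m = k/ω_n² = 13700/27.39² = 13700/750.5 = 18.26 kg.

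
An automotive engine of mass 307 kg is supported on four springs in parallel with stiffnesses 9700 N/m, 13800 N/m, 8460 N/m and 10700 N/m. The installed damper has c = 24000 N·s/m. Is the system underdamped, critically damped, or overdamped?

overdamped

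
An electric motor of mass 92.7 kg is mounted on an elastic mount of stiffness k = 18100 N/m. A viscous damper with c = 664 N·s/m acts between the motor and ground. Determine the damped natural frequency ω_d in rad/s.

13.5 rad/s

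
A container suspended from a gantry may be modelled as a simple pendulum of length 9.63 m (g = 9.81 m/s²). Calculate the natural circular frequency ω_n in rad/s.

For a simple pendulum ω_n = √(g/L) = √(9.81/9.63) = √1.019 = 1.009 rad/s.

1.01 rad/s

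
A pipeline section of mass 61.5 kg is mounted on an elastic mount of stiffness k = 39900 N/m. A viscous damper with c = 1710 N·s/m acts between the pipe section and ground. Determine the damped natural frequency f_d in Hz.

3.40 Hz

ω_n = √(k/m) = √(39900/61.5) = 25.47 rad/s.
Critical damping c_c = 2√(k·m) = 2√(39900 × 61.5) = 3133 N·s/m, so ζ = c/c_c = 1710/3133 = 0.5458.
ω_d = ω_n√(1 − ζ²) = 25.47 × √(1 − 0.298) = 21.34 rad/s.
f_d = ω_d/(2π) = 3.397 Hz.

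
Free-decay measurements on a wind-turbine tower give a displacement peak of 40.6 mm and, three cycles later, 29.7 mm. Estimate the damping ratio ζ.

Logarithmic decrement δ = (1/n)·ln(x₀/x_n) = (1/3)·ln(40.6/29.7) = (1/3)·ln(1.367) = 0.1042.
ζ = δ/√(4π² + δ²) = 0.1042/√(39.48 + 0.0109) = 0.1042/6.284 = 0.01658.

0.0166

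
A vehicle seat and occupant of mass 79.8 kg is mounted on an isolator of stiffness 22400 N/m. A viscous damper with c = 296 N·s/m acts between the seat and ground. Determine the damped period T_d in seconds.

0.377 s

ω_n = √(k/m) = √(22400/79.8) = 16.75 rad/s.
Critical damping c_c = 2√(k·m) = 2√(22400 × 79.8) = 2674 N·s/m, so ζ = c/c_c = 296/2674 = 0.1107.
ω_d = ω_n√(1 − ζ²) = 16.75 × √(1 − 0.0123) = 16.65 rad/s.
T_d = 2π/ω_d = 0.3773 s.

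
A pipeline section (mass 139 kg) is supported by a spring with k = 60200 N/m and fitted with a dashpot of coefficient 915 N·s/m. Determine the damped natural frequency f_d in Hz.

3.27 Hz

ω_n = √(k/m) = √(60200/139) = 20.81 rad/s.
Critical damping c_c = 2√(k·m) = 2√(60200 × 139) = 5785 N·s/m, so ζ = c/c_c = 915/5785 = 0.1582.
ω_d = ω_n√(1 − ζ²) = 20.81 × √(1 − 0.0250) = 20.55 rad/s.
f_d = ω_d/(2π) = 3.270 Hz.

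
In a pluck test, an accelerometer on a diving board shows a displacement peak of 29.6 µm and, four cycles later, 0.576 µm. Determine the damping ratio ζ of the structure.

0.155

Logarithmic decrement δ = (1/n)·ln(x₀/x_n) = (1/4)·ln(29.6/0.576) = (1/4)·ln(51.39) = 0.9849.
ζ = δ/√(4π² + δ²) = 0.9849/√(39.48 + 0.970) = 0.9849/6.360 = 0.1549.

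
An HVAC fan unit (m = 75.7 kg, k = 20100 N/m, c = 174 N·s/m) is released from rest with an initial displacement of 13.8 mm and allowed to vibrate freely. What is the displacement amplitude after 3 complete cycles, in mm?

ζ = c/(2√(km)) = 174/(2√(20100 × 75.7)) = 174/2467 = 0.07053.
Logarithmic decrement δ = 2πζ/√(1 − ζ²) = 2π × 0.07053/√(1 − 0.00497) = 0.4443.
After n cycles, x_n/x₀ = e^(−nδ), so x_3 = 13.8 × e^(−3 × 0.4443) = 13.8 × 0.2637 = 3.640 mm.

3.64 mm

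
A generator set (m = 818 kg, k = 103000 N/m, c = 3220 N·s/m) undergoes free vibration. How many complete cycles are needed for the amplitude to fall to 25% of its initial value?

ζ = c/(2√(km)) = 3220/(2√(103000 × 818)) = 3220/18360 = 0.1754.
Logarithmic decrement δ = 2πζ/√(1 − ζ²) = 2π × 0.1754/√(1 − 0.0308) = 1.119.
x_n/x₀ = e^(−nδ) ≤ 0.25; take ln: n ≥ ln(1/0.25)/δ = 1.386/1.119 = 1.238.
So 2 complete cycles are required.

2 cycles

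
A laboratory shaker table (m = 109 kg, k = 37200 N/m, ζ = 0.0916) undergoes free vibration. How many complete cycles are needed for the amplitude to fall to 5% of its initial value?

Logarithmic decrement δ = 2πζ/√(1 − ζ²) = 2π × 0.09160/√(1 − 0.00839) = 0.5780.
x_n/x₀ = e^(−nδ) ≤ 0.05; take ln: n ≥ ln(1/0.05)/δ = 2.996/0.5780 = 5.183.
So 6 complete cycles are required.

6 cycles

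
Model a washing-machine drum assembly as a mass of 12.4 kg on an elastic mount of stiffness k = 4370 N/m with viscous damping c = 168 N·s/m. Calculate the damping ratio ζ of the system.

0.361

ω_n = √(k/m) = √(4370/12.4) = 18.77 rad/s.
Critical damping c_c = 2√(k·m) = 2√(4370 × 12.4) = 465.6 N·s/m, so ζ = c/c_c = 168/465.6 = 0.3609.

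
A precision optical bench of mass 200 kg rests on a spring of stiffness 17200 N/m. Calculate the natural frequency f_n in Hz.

ω_n = √(k/m) = √(17200/200) = √86.00 = 9.274 rad/s.
f_n = ω_n/(2π) = 9.274/6.283 = 1.476 Hz.

1.48 Hz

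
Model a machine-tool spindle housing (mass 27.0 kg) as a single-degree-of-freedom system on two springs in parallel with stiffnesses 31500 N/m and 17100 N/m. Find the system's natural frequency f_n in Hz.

6.75 Hz

Parallel springs add: k_eq = 31500 + 17100 = 48600 N/m.
ω_n = √(k_eq/m) = √(48600/27.0) = √1800 = 42.43 rad/s.
f_n = ω_n/(2π) = 42.43/6.283 = 6.752 Hz.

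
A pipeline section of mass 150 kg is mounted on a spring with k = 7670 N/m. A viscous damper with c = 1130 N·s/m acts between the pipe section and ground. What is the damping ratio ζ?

0.527

ω_n = √(k/m) = √(7670/150) = 7.151 rad/s.
Critical damping c_c = 2√(k·m) = 2√(7670 × 150) = 2145 N·s/m, so ζ = c/c_c = 1130/2145 = 0.5268.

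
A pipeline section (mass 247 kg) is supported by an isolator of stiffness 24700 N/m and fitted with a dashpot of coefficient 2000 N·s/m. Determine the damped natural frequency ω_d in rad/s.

9.14 rad/s

ω_n = √(k/m) = √(24700/247) = 10.00 rad/s.
Critical damping c_c = 2√(k·m) = 2√(24700 × 247) = 4940 N·s/m, so ζ = c/c_c = 2000/4940 = 0.4049.
ω_d = ω_n√(1 − ζ²) = 10.00 × √(1 − 0.164) = 9.144 rad/s.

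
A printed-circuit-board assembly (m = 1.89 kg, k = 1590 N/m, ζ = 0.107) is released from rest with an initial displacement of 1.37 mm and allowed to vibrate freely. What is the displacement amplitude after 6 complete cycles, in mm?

Logarithmic decrement δ = 2πζ/√(1 − ζ²) = 2π × 0.1070/√(1 − 0.0114) = 0.6762.
After n cycles, x_n/x₀ = e^(−nδ), so x_6 = 1.37 × e^(−6 × 0.6762) = 1.37 × 0.01730 = 0.02370 mm.

0.0237 mm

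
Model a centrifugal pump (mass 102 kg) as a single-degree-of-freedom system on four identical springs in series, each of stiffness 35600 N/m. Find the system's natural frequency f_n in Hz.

1.49 Hz

Series springs: 1/k_eq = 4/35600, so k_eq = 35600/4 = 8900 N/m.
ω_n = √(k_eq/m) = √(8900/102) = √87.25 = 9.341 rad/s.
f_n = ω_n/(2π) = 9.341/6.283 = 1.487 Hz.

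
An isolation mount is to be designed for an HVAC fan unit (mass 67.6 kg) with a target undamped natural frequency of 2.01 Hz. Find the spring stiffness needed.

10800 N/m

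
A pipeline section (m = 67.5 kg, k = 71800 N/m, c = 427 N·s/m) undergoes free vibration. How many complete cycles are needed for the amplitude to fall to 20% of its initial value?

3 cycles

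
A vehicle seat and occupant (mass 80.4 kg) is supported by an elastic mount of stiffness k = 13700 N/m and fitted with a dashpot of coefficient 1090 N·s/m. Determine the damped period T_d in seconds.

0.563 s

ω_n = √(k/m) = √(13700/80.4) = 13.05 rad/s.
Critical damping c_c = 2√(k·m) = 2√(13700 × 80.4) = 2099 N·s/m, so ζ = c/c_c = 1090/2099 = 0.5193.
ω_d = ω_n√(1 − ζ²) = 13.05 × √(1 − 0.270) = 11.16 rad/s.
T_d = 2π/ω_d = 0.5632 s.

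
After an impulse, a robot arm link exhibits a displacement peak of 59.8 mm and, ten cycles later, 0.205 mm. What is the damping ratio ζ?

0.0900

Logarithmic decrement δ = (1/n)·ln(x₀/x_n) = (1/10)·ln(59.8/0.205) = (1/10)·ln(291.7) = 0.5676.
ζ = δ/√(4π² + δ²) = 0.5676/√(39.48 + 0.322) = 0.5676/6.309 = 0.08997.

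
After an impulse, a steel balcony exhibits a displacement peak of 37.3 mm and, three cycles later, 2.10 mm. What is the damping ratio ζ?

0.151

Logarithmic decrement δ = (1/n)·ln(x₀/x_n) = (1/3)·ln(37.3/2.10) = (1/3)·ln(17.76) = 0.9590.
ζ = δ/√(4π² + δ²) = 0.9590/√(39.48 + 0.920) = 0.9590/6.356 = 0.1509.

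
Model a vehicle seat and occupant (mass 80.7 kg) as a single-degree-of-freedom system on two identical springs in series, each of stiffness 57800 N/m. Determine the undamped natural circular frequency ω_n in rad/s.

Series springs: 1/k_eq = 2/57800, so k_eq = 57800/2 = 28900 N/m.
ω_n = √(k_eq/m) = √(28900/80.7) = √358.1 = 18.92 rad/s.

18.9 rad/s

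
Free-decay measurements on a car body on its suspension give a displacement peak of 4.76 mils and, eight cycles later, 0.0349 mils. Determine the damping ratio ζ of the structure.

0.0973

Logarithmic decrement δ = (1/n)·ln(x₀/x_n) = (1/8)·ln(4.76/0.0349) = (1/8)·ln(136.4) = 0.6144.
ζ = δ/√(4π² + δ²) = 0.6144/√(39.48 + 0.378) = 0.6144/6.313 = 0.09733.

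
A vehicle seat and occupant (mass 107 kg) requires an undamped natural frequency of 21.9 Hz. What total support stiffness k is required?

2030000 N/m

ω_n = 2πf_n = 2π × 21.9 = 137.6 rad/s.
k = m·ω_n² = 107 × 137.6² = 107 × 18930 = 2026000 N/m.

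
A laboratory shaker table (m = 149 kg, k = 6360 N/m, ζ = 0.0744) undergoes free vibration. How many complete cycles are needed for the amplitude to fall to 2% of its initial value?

9 cycles

Logarithmic decrement δ = 2πζ/√(1 − ζ²) = 2π × 0.07440/√(1 − 0.00554) = 0.4688.
x_n/x₀ = e^(−nδ) ≤ 0.02; take ln: n ≥ ln(1/0.02)/δ = 3.912/0.4688 = 8.345.
So 9 complete cycles are required.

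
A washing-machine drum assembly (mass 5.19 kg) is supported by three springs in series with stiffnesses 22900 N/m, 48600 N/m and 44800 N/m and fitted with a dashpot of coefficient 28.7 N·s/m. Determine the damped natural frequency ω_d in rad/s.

Series springs: 1/k_eq = 1/22900 + 1/48600 + 1/44800 = 8.657×10^-5, so k_eq = 11550 N/m.
ω_n = √(k_eq/m) = √(11550/5.19) = 47.18 rad/s.
Critical damping c_c = 2√(k_eq·m) = 2√(11550 × 5.19) = 489.7 N·s/m, so ζ = c/c_c = 28.7/489.7 = 0.05861.
ω_d = ω_n√(1 − ζ²) = 47.18 × √(1 − 0.00343) = 47.10 rad/s.

47.1 rad/s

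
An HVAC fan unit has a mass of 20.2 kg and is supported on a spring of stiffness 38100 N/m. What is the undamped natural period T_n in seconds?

0.145 s

ω_n = √(k/m) = √(38100/20.2) = √1886 = 43.43 rad/s.
T_n = 2π/ω_n = 6.283/43.43 = 0.1447 s.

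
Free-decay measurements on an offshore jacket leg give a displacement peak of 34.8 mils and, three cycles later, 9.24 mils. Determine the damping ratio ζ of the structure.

0.0702

Logarithmic decrement δ = (1/n)·ln(x₀/x_n) = (1/3)·ln(34.8/9.24) = (1/3)·ln(3.766) = 0.4420.
ζ = δ/√(4π² + δ²) = 0.4420/√(39.48 + 0.195) = 0.4420/6.299 = 0.07018.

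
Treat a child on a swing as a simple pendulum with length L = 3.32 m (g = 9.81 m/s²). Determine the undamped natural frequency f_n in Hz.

For a simple pendulum ω_n = √(g/L) = √(9.81/3.32) = √2.955 = 1.719 rad/s.
f_n = ω_n/(2π) = 1.719/6.283 = 0.2736 Hz.

0.274 Hz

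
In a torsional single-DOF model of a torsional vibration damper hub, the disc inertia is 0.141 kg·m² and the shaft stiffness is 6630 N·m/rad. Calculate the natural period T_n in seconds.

ω_n = √(k_t/J) = √(6630/0.141) = √47020 = 216.8 rad/s.
T_n = 2π/ω_n = 6.283/216.8 = 0.02898 s.

0.0290 s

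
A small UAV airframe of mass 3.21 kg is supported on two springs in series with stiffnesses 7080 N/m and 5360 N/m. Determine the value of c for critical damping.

Series springs: 1/k_eq = 1/7080 + 1/5360 = 0.0003278, so k_eq = 3051 N/m.
c_c = 2√(k_eq·m) = 2√(3051 × 3.21) = 2 × 98.96 = 197.9 N·s/m.

198 N·s/m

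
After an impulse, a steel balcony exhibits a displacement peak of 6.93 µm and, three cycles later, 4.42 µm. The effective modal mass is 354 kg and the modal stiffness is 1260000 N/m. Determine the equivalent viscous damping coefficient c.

1010 N·s/m

Logarithmic decrement δ = (1/n)·ln(x₀/x_n) = (1/3)·ln(6.93/4.42) = (1/3)·ln(1.568) = 0.1499.
ζ = δ/√(4π² + δ²) = 0.1499/√(39.48 + 0.0225) = 0.1499/6.285 = 0.02385.
c = ζ · 2√(km) = 0.02385 × 2√(1260000 × 354) = 0.02385 × 42240 = 1007 N·s/m.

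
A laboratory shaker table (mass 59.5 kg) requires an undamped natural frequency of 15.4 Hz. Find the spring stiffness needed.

557000 N/m

ω_n = 2πf_n = 2π × 15.4 = 96.76 rad/s.
k = m·ω_n² = 59.5 × 96.76² = 59.5 × 9363 = 557100 N/m.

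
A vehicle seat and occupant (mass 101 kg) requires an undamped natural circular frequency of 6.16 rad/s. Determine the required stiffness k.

3830 N/m

k = m·ω_n² = 101 × 6.160² = 101 × 37.95 = 3833 N/m.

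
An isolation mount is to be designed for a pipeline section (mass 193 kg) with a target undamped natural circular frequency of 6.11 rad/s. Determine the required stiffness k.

k = m·ω_n² = 193 × 6.110² = 193 × 37.33 = 7205 N/m.

7210 N/m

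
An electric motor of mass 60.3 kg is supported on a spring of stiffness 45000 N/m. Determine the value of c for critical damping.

c_c = 2√(k·m) = 2√(45000 × 60.3) = 2 × 1647 = 3295 N·s/m.

3290 N·s/m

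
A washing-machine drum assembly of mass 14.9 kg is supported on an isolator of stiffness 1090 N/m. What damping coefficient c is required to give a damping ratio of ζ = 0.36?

c_c = 2√(k·m) = 2√(1090 × 14.9) = 254.9 N·s/m.
c = ζ·c_c = 0.36 × 254.9 = 91.76 N·s/m.

91.8 N·s/m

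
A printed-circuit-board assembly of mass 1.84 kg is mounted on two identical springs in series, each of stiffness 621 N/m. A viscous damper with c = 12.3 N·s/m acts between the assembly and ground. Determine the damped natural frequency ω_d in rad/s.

12.6 rad/s

Series springs: 1/k_eq = 2/621, so k_eq = 621/2 = 310.5 N/m.
ω_n = √(k_eq/m) = √(310.5/1.84) = 12.99 rad/s.
Critical damping c_c = 2√(k_eq·m) = 2√(310.5 × 1.84) = 47.80 N·s/m, so ζ = c/c_c = 12.3/47.80 = 0.2573.
ω_d = ω_n√(1 − ζ²) = 12.99 × √(1 − 0.0662) = 12.55 rad/s.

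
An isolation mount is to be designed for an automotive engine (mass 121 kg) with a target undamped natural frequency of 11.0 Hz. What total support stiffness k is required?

578000 N/m

ω_n = 2πf_n = 2π × 11.0 = 69.12 rad/s.
k = m·ω_n² = 121 × 69.12² = 121 × 4777 = 578000 N/m.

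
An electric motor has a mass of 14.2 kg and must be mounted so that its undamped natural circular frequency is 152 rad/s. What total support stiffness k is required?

328000 N/m

k = m·ω_n² = 14.2 × 152.0² = 14.2 × 23100 = 328100 N/m.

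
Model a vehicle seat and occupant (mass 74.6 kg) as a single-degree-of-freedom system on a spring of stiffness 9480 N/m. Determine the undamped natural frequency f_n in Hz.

ω_n = √(k/m) = √(9480/74.6) = √127.1 = 11.27 rad/s.
f_n = ω_n/(2π) = 11.27/6.283 = 1.794 Hz.

1.79 Hz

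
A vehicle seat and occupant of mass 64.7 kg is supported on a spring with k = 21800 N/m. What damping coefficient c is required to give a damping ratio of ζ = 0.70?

1660 N·s/m

c_c = 2√(k·m) = 2√(21800 × 64.7) = 2375 N·s/m.
c = ζ·c_c = 0.70 × 2375 = 1663 N·s/m.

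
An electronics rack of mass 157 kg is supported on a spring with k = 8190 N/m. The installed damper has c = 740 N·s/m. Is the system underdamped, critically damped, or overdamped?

c_c = 2√(k·m) = 2268 N·s/m; ζ = c/c_c = 740/2268 = 0.326.
Since ζ < 1 the system is underdamped.

underdamped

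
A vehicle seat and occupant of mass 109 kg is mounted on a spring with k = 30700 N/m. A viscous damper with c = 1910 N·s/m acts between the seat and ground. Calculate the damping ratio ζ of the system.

0.522

ω_n = √(k/m) = √(30700/109) = 16.78 rad/s.
Critical damping c_c = 2√(k·m) = 2√(30700 × 109) = 3659 N·s/m, so ζ = c/c_c = 1910/3659 = 0.5221.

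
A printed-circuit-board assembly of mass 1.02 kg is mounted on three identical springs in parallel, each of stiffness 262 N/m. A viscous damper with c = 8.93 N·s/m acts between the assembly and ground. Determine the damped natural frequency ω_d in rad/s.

27.4 rad/s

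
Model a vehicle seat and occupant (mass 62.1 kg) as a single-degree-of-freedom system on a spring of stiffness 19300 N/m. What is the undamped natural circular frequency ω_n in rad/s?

17.6 rad/s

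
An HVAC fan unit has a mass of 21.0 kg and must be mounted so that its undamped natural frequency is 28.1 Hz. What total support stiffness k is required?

655000 N/m

ω_n = 2πf_n = 2π × 28.1 = 176.6 rad/s.
k = m·ω_n² = 21.0 × 176.6² = 21.0 × 31170 = 654600 N/m.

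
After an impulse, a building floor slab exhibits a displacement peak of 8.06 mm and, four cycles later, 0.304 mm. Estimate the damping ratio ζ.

0.129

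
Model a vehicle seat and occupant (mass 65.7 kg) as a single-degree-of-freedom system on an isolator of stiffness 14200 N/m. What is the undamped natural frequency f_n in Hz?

2.34 Hz

ω_n = √(k/m) = √(14200/65.7) = √216.1 = 14.70 rad/s.
f_n = ω_n/(2π) = 14.70/6.283 = 2.340 Hz.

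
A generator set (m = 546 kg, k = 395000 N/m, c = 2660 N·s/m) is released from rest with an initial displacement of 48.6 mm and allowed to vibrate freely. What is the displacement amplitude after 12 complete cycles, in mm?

0.0512 mm

ζ = c/(2√(km)) = 2660/(2√(395000 × 546)) = 2660/29370 = 0.09056.
Logarithmic decrement δ = 2πζ/√(1 − ζ²) = 2π × 0.09056/√(1 − 0.00820) = 0.5714.
After n cycles, x_n/x₀ = e^(−nδ), so x_12 = 48.6 × e^(−12 × 0.5714) = 48.6 × 0.001053 = 0.05115 mm.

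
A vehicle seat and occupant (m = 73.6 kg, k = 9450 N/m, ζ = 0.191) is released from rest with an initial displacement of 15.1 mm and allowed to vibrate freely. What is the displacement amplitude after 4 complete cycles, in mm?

0.114 mm

Logarithmic decrement δ = 2πζ/√(1 − ζ²) = 2π × 0.1910/√(1 − 0.0365) = 1.223.
After n cycles, x_n/x₀ = e^(−nδ), so x_4 = 15.1 × e^(−4 × 1.223) = 15.1 × 0.007519 = 0.1135 mm.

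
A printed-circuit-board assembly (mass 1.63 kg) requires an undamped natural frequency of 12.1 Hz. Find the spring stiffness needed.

ω_n = 2πf_n = 2π × 12.1 = 76.03 rad/s.
k = m·ω_n² = 1.63 × 76.03² = 1.63 × 5780 = 9421 N/m.

9420 N/m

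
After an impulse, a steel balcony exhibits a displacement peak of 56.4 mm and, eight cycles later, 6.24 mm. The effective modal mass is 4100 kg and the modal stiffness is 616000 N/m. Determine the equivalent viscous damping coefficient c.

Logarithmic decrement δ = (1/n)·ln(x₀/x_n) = (1/8)·ln(56.4/6.24) = (1/8)·ln(9.038) = 0.2752.
ζ = δ/√(4π² + δ²) = 0.2752/√(39.48 + 0.0757) = 0.2752/6.289 = 0.04376.
c = ζ · 2√(km) = 0.04376 × 2√(616000 × 4100) = 0.04376 × 100500 = 4398 N·s/m.

4400 N·s/m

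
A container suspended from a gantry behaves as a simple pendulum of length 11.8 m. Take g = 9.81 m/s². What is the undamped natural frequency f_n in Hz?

0.145 Hz

For a simple pendulum ω_n = √(g/L) = √(9.81/11.8) = √0.8314 = 0.9118 rad/s.
f_n = ω_n/(2π) = 0.9118/6.283 = 0.1451 Hz.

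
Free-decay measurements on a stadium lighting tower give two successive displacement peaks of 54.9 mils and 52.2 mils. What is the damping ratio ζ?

Logarithmic decrement δ = (1/n)·ln(x₀/x_n) = (1/1)·ln(54.9/52.2) = (1/1)·ln(1.052) = 0.05043.
ζ = δ/√(4π² + δ²) = 0.05043/√(39.48 + 0.00254) = 0.05043/6.283 = 0.008026.

0.00803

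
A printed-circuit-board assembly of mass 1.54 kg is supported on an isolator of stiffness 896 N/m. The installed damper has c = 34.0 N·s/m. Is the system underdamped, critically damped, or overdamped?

c_c = 2√(k·m) = 74.29 N·s/m; ζ = c/c_c = 34.0/74.29 = 0.458.
Since ζ < 1 the system is underdamped.

underdamped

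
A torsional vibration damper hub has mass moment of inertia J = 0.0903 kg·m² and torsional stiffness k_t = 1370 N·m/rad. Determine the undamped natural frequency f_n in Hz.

19.6 Hz

ω_n = √(k_t/J) = √(1370/0.0903) = √15170 = 123.2 rad/s.
f_n = ω_n/(2π) = 123.2/6.283 = 19.60 Hz.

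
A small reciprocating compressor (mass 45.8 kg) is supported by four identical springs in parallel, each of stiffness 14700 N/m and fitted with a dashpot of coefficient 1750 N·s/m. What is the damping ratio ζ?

0.533

Parallel springs add: k_eq = 4 × 14700 = 58800 N/m.
ω_n = √(k_eq/m) = √(58800/45.8) = 35.83 rad/s.
Critical damping c_c = 2√(k_eq·m) = 2√(58800 × 45.8) = 3282 N·s/m, so ζ = c/c_c = 1750/3282 = 0.5332.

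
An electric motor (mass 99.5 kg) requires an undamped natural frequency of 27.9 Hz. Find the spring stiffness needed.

ω_n = 2πf_n = 2π × 27.9 = 175.3 rad/s.
k = m·ω_n² = 99.5 × 175.3² = 99.5 × 30730 = 3058000 N/m.

3060000 N/m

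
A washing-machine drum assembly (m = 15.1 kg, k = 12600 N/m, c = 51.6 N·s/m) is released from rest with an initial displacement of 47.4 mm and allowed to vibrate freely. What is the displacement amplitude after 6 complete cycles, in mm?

5.08 mm

ζ = c/(2√(km)) = 51.6/(2√(12600 × 15.1)) = 51.6/872.4 = 0.05915.
Logarithmic decrement δ = 2πζ/√(1 − ζ²) = 2π × 0.05915/√(1 − 0.00350) = 0.3723.
After n cycles, x_n/x₀ = e^(−nδ), so x_6 = 47.4 × e^(−6 × 0.3723) = 47.4 × 0.1071 = 5.078 mm.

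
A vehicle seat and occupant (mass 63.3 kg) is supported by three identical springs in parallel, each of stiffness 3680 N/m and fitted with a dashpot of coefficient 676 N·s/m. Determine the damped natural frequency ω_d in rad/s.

12.1 rad/s

Parallel springs add: k_eq = 3 × 3680 = 11040 N/m.
ω_n = √(k_eq/m) = √(11040/63.3) = 13.21 rad/s.
Critical damping c_c = 2√(k_eq·m) = 2√(11040 × 63.3) = 1672 N·s/m, so ζ = c/c_c = 676/1672 = 0.4043.
ω_d = ω_n√(1 − ζ²) = 13.21 × √(1 − 0.163) = 12.08 rad/s.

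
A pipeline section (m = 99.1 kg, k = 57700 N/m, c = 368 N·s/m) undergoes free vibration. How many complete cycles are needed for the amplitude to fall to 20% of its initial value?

4 cycles

ζ = c/(2√(km)) = 368/(2√(57700 × 99.1)) = 368/4782 = 0.07695.
Logarithmic decrement δ = 2πζ/√(1 − ζ²) = 2π × 0.07695/√(1 − 0.00592) = 0.4849.
x_n/x₀ = e^(−nδ) ≤ 0.2; take ln: n ≥ ln(1/0.2)/δ = 1.609/0.4849 = 3.319.
So 4 complete cycles are required.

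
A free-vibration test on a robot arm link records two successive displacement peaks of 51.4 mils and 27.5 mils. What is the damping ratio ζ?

0.0991

Logarithmic decrement δ = (1/n)·ln(x₀/x_n) = (1/1)·ln(51.4/27.5) = (1/1)·ln(1.869) = 0.6255.
ζ = δ/√(4π² + δ²) = 0.6255/√(39.48 + 0.391) = 0.6255/6.314 = 0.09905.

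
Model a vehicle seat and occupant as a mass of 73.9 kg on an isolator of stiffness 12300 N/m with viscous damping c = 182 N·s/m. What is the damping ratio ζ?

0.0954

ω_n = √(k/m) = √(12300/73.9) = 12.90 rad/s.
Critical damping c_c = 2√(k·m) = 2√(12300 × 73.9) = 1907 N·s/m, so ζ = c/c_c = 182/1907 = 0.09545.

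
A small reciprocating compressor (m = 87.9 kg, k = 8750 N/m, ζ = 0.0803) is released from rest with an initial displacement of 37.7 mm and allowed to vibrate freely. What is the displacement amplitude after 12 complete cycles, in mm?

Logarithmic decrement δ = 2πζ/√(1 − ζ²) = 2π × 0.08030/√(1 − 0.00645) = 0.5062.
After n cycles, x_n/x₀ = e^(−nδ), so x_12 = 37.7 × e^(−12 × 0.5062) = 37.7 × 0.002302 = 0.08678 mm.

0.0868 mm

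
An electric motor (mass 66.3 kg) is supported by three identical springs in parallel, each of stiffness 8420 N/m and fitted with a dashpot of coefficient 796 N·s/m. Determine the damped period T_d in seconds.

Parallel springs add: k_eq = 3 × 8420 = 25260 N/m.
ω_n = √(k_eq/m) = √(25260/66.3) = 19.52 rad/s.
Critical damping c_c = 2√(k_eq·m) = 2√(25260 × 66.3) = 2588 N·s/m, so ζ = c/c_c = 796/2588 = 0.3075.
ω_d = ω_n√(1 − ζ²) = 19.52 × √(1 − 0.0946) = 18.57 rad/s.
T_d = 2π/ω_d = 0.3383 s.

0.338 s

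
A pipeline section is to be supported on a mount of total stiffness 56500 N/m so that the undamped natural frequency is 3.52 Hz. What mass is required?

ω_n = 2πf_n = 2π × 3.52 = 22.12 rad/s.
m = k/ω_n² = 56500/22.12² = 56500/489.2 = 115.5 kg.

116 kg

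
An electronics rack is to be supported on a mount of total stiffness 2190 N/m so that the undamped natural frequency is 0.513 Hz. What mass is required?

ω_n = 2πf_n = 2π × 0.513 = 3.223 rad/s.
m = k/ω_n² = 2190/3.223² = 2190/10.39 = 210.8 kg.

211 kg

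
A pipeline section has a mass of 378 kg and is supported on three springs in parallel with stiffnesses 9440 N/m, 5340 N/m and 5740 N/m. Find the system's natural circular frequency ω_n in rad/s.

Parallel springs add: k_eq = 9440 + 5340 + 5740 = 20520 N/m.
ω_n = √(k_eq/m) = √(20520/378) = √54.29 = 7.368 rad/s.

7.37 rad/s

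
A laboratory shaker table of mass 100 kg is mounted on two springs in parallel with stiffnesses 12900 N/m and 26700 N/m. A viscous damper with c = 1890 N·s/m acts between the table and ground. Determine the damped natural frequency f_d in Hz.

Parallel springs add: k_eq = 12900 + 26700 = 39600 N/m.
ω_n = √(k_eq/m) = √(39600/100) = 19.90 rad/s.
Critical damping c_c = 2√(k_eq·m) = 2√(39600 × 100) = 3980 N·s/m, so ζ = c/c_c = 1890/3980 = 0.4749.
ω_d = ω_n√(1 − ζ²) = 19.90 × √(1 − 0.226) = 17.51 rad/s.
f_d = ω_d/(2π) = 2.787 Hz.

2.79 Hz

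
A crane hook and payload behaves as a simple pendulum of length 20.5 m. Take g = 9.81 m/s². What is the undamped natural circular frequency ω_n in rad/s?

0.692 rad/s

For a simple pendulum ω_n = √(g/L) = √(9.81/20.5) = √0.4785 = 0.6918 rad/s.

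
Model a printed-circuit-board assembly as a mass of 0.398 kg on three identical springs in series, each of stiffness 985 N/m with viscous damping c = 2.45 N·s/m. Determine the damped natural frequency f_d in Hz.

4.54 Hz

Series springs: 1/k_eq = 3/985, so k_eq = 985/3 = 328.3 N/m.
ω_n = √(k_eq/m) = √(328.3/0.398) = 28.72 rad/s.
Critical damping c_c = 2√(k_eq·m) = 2√(328.3 × 0.398) = 22.86 N·s/m, so ζ = c/c_c = 2.45/22.86 = 0.1072.
ω_d = ω_n√(1 − ζ²) = 28.72 × √(1 − 0.0115) = 28.56 rad/s.
f_d = ω_d/(2π) = 4.545 Hz.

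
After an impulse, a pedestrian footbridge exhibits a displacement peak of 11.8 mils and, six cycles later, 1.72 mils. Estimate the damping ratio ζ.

0.0510

Logarithmic decrement δ = (1/n)·ln(x₀/x_n) = (1/6)·ln(11.8/1.72) = (1/6)·ln(6.860) = 0.3210.
ζ = δ/√(4π² + δ²) = 0.3210/√(39.48 + 0.103) = 0.3210/6.291 = 0.05102.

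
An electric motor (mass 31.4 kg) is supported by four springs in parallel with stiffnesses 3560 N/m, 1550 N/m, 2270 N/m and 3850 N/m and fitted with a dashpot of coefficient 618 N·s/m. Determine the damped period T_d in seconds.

0.389 s

Parallel springs add: k_eq = 3560 + 1550 + 2270 + 3850 = 11230 N/m.
ω_n = √(k_eq/m) = √(11230/31.4) = 18.91 rad/s.
Critical damping c_c = 2√(k_eq·m) = 2√(11230 × 31.4) = 1188 N·s/m, so ζ = c/c_c = 618/1188 = 0.5204.
ω_d = ω_n√(1 − ζ²) = 18.91 × √(1 − 0.271) = 16.15 rad/s.
T_d = 2π/ω_d = 0.3891 s.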